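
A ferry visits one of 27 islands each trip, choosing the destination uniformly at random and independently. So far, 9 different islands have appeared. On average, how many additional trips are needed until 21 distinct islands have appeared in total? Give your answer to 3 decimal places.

28.218

From k distinct to k+1 distinct takes on average 27/(27-k) trips.
Sum over k = 9,...,20: E = 27/18 + 27/17 + 27/16 + ... + 27/8 + 27/7 = 28.2179.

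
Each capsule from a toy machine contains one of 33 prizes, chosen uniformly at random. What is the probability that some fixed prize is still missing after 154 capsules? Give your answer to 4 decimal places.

Each capsule misses the fixed prize with probability (33-1)/33 = 32/33, independently.
P(still missing after 154) = (32/33)^154 = 0.00875.

0.0087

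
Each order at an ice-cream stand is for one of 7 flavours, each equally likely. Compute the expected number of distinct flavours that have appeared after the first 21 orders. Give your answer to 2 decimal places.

For each flavour, P(seen in 21 orders) = 1 - (6/7)^21 = 0.961.
By linearity of expectation, E[distinct seen] = 7·(1 - (6/7)^21) = 6.725.

6.73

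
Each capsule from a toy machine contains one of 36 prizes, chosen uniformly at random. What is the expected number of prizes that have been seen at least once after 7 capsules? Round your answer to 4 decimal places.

6.4429

For each prize, P(seen in 7 capsules) = 1 - (35/36)^7 = 0.17897.
By linearity of expectation, E[distinct seen] = 36·(1 - (35/36)^7) = 6.44294.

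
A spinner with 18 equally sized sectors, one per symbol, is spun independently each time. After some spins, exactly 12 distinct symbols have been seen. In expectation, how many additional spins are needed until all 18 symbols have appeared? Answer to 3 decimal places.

With k distinct symbols already seen, the next new one takes an expected 18/(18-k) spins.
Sum over k = 12,...,17: E = 18/6 + 18/5 + 18/4 + 18/3 + 18/2 + 18/1 = 44.1000.

44.100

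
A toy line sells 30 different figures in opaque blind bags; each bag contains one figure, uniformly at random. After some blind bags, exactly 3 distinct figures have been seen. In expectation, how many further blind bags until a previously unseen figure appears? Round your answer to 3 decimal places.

1.111

Each blind bag yields a new figure with probability (30-3)/30 = 27/30, so the wait is geometric with mean 30/27.
E = 30/27 = 1.1111.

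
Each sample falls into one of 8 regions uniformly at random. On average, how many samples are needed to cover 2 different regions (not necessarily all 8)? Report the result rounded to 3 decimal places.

With k distinct regions already seen, the next new one arrives after an expected 8/(8-k) samples.
Sum over k = 0,...,1: E = 8/8 + 8/7 = 2.1429.

2.143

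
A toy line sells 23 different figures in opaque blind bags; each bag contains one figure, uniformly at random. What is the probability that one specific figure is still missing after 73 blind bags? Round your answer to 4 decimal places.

Each blind bag misses the fixed figure with probability (23-1)/23 = 22/23, independently.
P(still missing after 73) = (22/23)^73 = 0.03897.

0.0390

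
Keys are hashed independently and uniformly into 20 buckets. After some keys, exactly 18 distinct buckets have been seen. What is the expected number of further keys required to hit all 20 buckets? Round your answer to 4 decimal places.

From k distinct to k+1 distinct takes on average 20/(20-k) keys.
Sum over k = 18,...,19: E = 20/2 + 20/1 = 30.00000.

30.0000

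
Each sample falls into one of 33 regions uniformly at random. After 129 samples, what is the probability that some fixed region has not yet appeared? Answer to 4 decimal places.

On each sample the fixed region fails to appear with probability 32/33.
P(still missing after 129) = (32/33)^129 = 0.01888.

0.0189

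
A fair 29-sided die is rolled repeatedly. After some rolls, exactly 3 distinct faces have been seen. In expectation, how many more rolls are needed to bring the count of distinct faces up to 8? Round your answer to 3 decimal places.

With k distinct faces already seen, the next new one takes an expected 29/(29-k) rolls.
Sum over k = 3,...,7: E = 29/26 + 29/25 + 29/24 + 29/23 + 29/22 = 6.0628.

6.063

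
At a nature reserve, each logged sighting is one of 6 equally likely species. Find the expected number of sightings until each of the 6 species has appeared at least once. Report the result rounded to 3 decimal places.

After k distinct species have appeared, the next sighting gives a new one with probability (6-k)/6, so the expected wait for the (k+1)-th is 6/(6-k).
E[T] = 6/6 + 6/5 + 6/4 + 6/3 + 6/2 + 6/1 = 6·H_{6}.
H_{6} = 2.4500, so E[T] = 14.7000.

14.700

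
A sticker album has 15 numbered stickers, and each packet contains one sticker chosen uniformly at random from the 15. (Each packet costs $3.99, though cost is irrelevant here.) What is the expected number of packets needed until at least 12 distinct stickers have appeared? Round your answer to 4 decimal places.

Going from k to k+1 distinct takes a geometric number of packets with mean 15/(15-k).
Sum over k = 0,...,11: E = 15/15 + 15/14 + 15/13 + ... + 15/5 + 15/4 = 22.27343.

22.2734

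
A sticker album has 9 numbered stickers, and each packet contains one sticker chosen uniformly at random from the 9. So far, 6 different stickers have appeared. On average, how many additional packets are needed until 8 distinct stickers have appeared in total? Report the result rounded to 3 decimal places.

7.500

The wait to go from k to k+1 distinct stickers is geometric with mean 9/(9-k).
Sum over k = 6,...,7: E = 9/3 + 9/2 = 7.5000.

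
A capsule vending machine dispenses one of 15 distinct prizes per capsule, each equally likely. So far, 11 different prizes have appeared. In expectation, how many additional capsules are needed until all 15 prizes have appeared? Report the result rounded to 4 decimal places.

From k distinct to k+1 distinct takes on average 15/(15-k) capsules.
Sum over k = 11,...,14: E = 15/4 + 15/3 + 15/2 + 15/1 = 31.25000.

31.2500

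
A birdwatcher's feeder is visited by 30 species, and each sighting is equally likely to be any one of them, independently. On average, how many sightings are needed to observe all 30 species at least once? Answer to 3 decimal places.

Split into phases: going from k distinct to k+1 distinct takes on average 30/(30-k) sightings.
E[T] = 30/30 + 30/29 + 30/28 + ... + 30/2 + 30/1 = 30·H_{30}.
H_{30} = 3.9950, so E[T] = 119.8496.

119.850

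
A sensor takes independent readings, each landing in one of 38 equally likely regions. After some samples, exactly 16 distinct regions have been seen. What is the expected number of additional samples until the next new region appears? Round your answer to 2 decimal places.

Each sample yields a new region with probability (38-16)/38 = 22/38, so the wait is geometric with mean 38/22.
E = 38/22 = 1.727.

1.73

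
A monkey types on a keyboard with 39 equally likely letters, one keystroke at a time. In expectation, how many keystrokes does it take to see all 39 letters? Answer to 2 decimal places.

The wait to go from k to k+1 distinct letters is geometric with mean 39/(39-k).
E[T] = 39/39 + 39/38 + 39/37 + ... + 39/2 + 39/1 = 39·H_{39}.
H_{39} = 4.254, so E[T] = 165.888.

165.89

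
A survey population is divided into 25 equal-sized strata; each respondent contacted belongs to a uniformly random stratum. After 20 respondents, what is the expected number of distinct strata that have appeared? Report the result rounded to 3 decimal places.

13.950

For each stratum, P(seen in 20 respondents) = 1 - (24/25)^20 = 0.5580.
By linearity of expectation, E[distinct seen] = 25·(1 - (24/25)^20) = 13.9499.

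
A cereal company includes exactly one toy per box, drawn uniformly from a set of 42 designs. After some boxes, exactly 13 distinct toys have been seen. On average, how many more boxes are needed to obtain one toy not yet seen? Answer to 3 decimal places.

1.448

Each box yields a new toy with probability (42-13)/42 = 29/42, so the wait is geometric with mean 42/29.
E = 42/29 = 1.4483.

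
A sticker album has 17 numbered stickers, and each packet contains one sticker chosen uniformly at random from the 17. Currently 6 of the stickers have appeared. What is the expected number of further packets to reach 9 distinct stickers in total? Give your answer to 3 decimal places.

With k distinct stickers already seen, the next new one takes an expected 17/(17-k) packets.
Sum over k = 6,...,8: E = 17/11 + 17/10 + 17/9 = 5.1343.

5.134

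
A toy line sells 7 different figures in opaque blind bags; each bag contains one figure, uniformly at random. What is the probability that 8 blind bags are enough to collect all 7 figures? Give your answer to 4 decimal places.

0.0245

Let A_i be the event that figure i is missing after 8 blind bags. By inclusion–exclusion on the A_i,
P(all seen) = Σ_{j=0}^{7} (-1)^j C(7,j)((7-j)/7)^8
= 1.00000 - 2.03950 + 1.42297 - 0.39789 + 0.03983 - 0.00093 + 0.00000 - 0.00000
= 0.02448.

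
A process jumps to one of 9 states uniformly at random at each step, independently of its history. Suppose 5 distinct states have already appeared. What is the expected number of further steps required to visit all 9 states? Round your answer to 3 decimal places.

18.750

From k distinct to k+1 distinct takes on average 9/(9-k) steps.
Sum over k = 5,...,8: E = 9/4 + 9/3 + 9/2 + 9/1 = 18.7500.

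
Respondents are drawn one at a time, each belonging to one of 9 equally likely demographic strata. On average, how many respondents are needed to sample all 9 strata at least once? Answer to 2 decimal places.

25.46

After k distinct strata have appeared, the next respondent gives a new one with probability (9-k)/9, so the expected wait for the (k+1)-th is 9/(9-k).
E[T] = 9/9 + 9/8 + 9/7 + ... + 9/2 + 9/1 = 9·H_{9}.
H_{9} = 2.829, so E[T] = 25.461.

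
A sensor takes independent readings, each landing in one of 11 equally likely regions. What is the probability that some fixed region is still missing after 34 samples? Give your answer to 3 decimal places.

0.039

On each sample the fixed region fails to appear with probability 10/11.
P(still missing after 34) = (10/11)^34 = 0.0391.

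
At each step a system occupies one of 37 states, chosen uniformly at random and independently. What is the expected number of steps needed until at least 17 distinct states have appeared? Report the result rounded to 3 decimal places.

22.342

With k distinct states already seen, the next new one arrives after an expected 37/(37-k) steps.
Sum over k = 0,...,16: E = 37/37 + 37/36 + 37/35 + ... + 37/22 + 37/21 = 22.3423.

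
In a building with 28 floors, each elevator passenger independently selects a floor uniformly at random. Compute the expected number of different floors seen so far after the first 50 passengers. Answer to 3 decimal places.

23.456

For each floor, P(seen in 50 passengers) = 1 - (27/28)^50 = 0.8377.
By linearity of expectation, E[distinct seen] = 28·(1 - (27/28)^50) = 23.4559.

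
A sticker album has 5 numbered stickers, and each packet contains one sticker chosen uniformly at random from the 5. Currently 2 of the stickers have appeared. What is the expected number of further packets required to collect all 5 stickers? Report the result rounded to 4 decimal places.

9.1667

With k distinct stickers already seen, the next new one takes an expected 5/(5-k) packets.
Sum over k = 2,...,4: E = 5/3 + 5/2 + 5/1 = 9.16667.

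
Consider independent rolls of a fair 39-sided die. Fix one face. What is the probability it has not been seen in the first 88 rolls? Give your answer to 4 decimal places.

0.1017

On each roll the fixed face fails to appear with probability 38/39.
P(still missing after 88) = (38/39)^88 = 0.10169.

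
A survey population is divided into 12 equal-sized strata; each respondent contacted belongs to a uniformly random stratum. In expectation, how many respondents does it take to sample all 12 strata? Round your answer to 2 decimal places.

The wait to go from k to k+1 distinct strata is geometric with mean 12/(12-k).
E[T] = 12/12 + 12/11 + 12/10 + ... + 12/2 + 12/1 = 12·H_{12}.
H_{12} = 3.103, so E[T] = 37.239.

37.24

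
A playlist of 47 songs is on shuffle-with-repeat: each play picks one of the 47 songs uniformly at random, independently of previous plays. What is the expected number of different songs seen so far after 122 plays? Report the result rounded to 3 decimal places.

43.591

For each song, P(seen in 122 plays) = 1 - (46/47)^122 = 0.9275.
By linearity of expectation, E[distinct seen] = 47·(1 - (46/47)^122) = 43.5911.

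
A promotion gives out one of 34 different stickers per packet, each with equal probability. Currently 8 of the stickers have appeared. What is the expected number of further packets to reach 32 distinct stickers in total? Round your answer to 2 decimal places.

80.05

From k distinct to k+1 distinct takes on average 34/(34-k) packets.
Sum over k = 8,...,31: E = 34/26 + 34/25 + 34/24 + ... + 34/4 + 34/3 = 80.050.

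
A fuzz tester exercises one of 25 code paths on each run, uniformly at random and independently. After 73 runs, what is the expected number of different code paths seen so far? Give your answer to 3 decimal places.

For each code path, P(seen in 73 runs) = 1 - (24/25)^73 = 0.9492.
By linearity of expectation, E[distinct seen] = 25·(1 - (24/25)^73) = 23.7302.

23.730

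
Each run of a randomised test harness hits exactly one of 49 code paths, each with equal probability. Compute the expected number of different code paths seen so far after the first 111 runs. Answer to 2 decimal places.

44.03

For each code path, P(seen in 111 runs) = 1 - (48/49)^111 = 0.899.
By linearity of expectation, E[distinct seen] = 49·(1 - (48/49)^111) = 44.032.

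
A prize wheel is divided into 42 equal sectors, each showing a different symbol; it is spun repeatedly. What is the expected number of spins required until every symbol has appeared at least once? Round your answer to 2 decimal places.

Split into phases: going from k distinct to k+1 distinct takes on average 42/(42-k) spins.
E[T] = 42/42 + 42/41 + 42/40 + ... + 42/2 + 42/1 = 42·H_{42}.
H_{42} = 4.327, so E[T] = 181.723.

181.72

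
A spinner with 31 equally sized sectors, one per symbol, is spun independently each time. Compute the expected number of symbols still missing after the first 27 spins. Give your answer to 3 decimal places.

For each symbol, P(unseen after 27) = (30/31)^27 = 0.4126.
By linearity of expectation, E[unseen] = 31·(30/31)^27 = 12.7900.

12.790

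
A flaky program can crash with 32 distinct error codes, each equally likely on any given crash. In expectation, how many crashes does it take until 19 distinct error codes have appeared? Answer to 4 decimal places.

With k distinct error codes already seen, the next new one arrives after an expected 32/(32-k) crashes.
Sum over k = 0,...,18: E = 32/32 + 32/31 + 32/30 + ... + 32/15 + 32/14 = 28.10757.

28.1076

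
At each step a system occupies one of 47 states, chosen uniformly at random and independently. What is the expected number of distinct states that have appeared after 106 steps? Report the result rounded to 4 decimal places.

42.1910

For each state, P(seen in 106 steps) = 1 - (46/47)^106 = 0.89768.
By linearity of expectation, E[distinct seen] = 47·(1 - (46/47)^106) = 42.19100.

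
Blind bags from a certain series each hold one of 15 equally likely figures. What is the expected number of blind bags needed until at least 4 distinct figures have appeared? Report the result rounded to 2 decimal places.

With k distinct figures already seen, the next new one arrives after an expected 15/(15-k) blind bags.
Sum over k = 0,...,3: E = 15/15 + 15/14 + 15/13 + 15/12 = 4.475.

4.48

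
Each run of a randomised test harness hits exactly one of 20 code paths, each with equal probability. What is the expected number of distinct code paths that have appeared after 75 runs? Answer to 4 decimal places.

19.5731

For each code path, P(seen in 75 runs) = 1 - (19/20)^75 = 0.97866.
By linearity of expectation, E[distinct seen] = 20·(1 - (19/20)^75) = 19.57313.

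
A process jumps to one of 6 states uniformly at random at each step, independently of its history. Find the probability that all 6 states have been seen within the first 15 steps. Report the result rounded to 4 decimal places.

0.6442

By inclusion–exclusion over which states are missing,
P(all seen) = Σ_{j=0}^{6} (-1)^j C(6,j)((6-j)/6)^15
= 1.00000 - 0.38943 + 0.03425 - 0.00061 + 0.00000 - 0.00000 + 0.00000
= 0.64421.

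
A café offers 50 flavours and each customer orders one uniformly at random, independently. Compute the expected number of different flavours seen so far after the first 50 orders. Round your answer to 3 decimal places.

For each flavour, P(seen in 50 orders) = 1 - (49/50)^50 = 0.6358.
By linearity of expectation, E[distinct seen] = 50·(1 - (49/50)^50) = 31.7915.

31.792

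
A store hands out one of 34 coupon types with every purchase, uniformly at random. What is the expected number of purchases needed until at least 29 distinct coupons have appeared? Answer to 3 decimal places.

Going from k to k+1 distinct takes a geometric number of purchases with mean 34/(34-k).
Sum over k = 0,...,28: E = 34/34 + 34/33 + 34/32 + ... + 34/7 + 34/6 = 62.3858.

62.386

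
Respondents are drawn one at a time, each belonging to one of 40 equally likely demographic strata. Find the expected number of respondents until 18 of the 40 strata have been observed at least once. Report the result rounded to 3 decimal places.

23.509

Going from k to k+1 distinct takes a geometric number of respondents with mean 40/(40-k).
Sum over k = 0,...,17: E = 40/40 + 40/39 + 40/38 + ... + 40/24 + 40/23 = 23.5092.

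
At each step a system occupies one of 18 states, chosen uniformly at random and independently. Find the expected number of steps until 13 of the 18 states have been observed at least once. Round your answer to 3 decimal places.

21.812

With k distinct states already seen, the next new one arrives after an expected 18/(18-k) steps.
Sum over k = 0,...,12: E = 18/18 + 18/17 + 18/16 + ... + 18/7 + 18/6 = 21.8119.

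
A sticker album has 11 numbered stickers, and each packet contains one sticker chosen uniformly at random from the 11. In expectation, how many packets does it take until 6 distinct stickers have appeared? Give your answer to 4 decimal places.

With k distinct stickers already seen, the next new one arrives after an expected 11/(11-k) packets.
Sum over k = 0,...,5: E = 11/11 + 11/10 + 11/9 + 11/8 + 11/7 + 11/6 = 8.10198.

8.1020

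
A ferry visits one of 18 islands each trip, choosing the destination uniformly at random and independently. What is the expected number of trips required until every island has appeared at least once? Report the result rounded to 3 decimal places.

After k distinct islands have appeared, the next trip gives a new one with probability (18-k)/18, so the expected wait for the (k+1)-th is 18/(18-k).
E[T] = 18/18 + 18/17 + 18/16 + ... + 18/2 + 18/1 = 18·H_{18}.
H_{18} = 3.4951, so E[T] = 62.9119.

62.912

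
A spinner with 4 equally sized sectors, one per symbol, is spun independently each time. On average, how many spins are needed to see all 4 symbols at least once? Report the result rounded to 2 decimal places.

8.33

Split into phases: going from k distinct to k+1 distinct takes on average 4/(4-k) spins.
E[T] = 4/4 + 4/3 + 4/2 + 4/1 = 4·H_{4}.
H_{4} = 2.083, so E[T] = 8.333.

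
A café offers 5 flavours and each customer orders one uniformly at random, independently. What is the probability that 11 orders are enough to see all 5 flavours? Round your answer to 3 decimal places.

By inclusion–exclusion over which flavours are missing,
P(all seen) = Σ_{j=0}^{5} (-1)^j C(5,j)((5-j)/5)^11
= 1.0000 - 0.4295 + 0.0363 - 0.0004 + 0.0000 - 0.0000
= 0.6064.

0.606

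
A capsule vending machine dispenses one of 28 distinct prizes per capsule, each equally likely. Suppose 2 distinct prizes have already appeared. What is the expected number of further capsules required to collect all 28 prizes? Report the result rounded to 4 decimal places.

107.9238

The wait to go from k to k+1 distinct prizes is geometric with mean 28/(28-k).
Sum over k = 2,...,27: E = 28/26 + 28/25 + 28/24 + ... + 28/2 + 28/1 = 107.92375.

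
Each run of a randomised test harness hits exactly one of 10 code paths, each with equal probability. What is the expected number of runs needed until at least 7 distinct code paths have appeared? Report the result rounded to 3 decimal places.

10.956

With k distinct code paths already seen, the next new one arrives after an expected 10/(10-k) runs.
Sum over k = 0,...,6: E = 10/10 + 10/9 + 10/8 + ... + 10/5 + 10/4 = 10.9563.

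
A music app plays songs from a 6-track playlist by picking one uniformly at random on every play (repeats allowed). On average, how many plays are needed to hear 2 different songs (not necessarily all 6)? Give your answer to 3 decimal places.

2.200

Going from k to k+1 distinct takes a geometric number of plays with mean 6/(6-k).
Sum over k = 0,...,1: E = 6/6 + 6/5 = 2.2000.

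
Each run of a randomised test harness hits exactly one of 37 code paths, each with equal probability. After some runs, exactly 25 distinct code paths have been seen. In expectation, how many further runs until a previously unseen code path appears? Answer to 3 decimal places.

Each run yields a new code path with probability (37-25)/37 = 12/37, so the wait is geometric with mean 37/12.
E = 37/12 = 3.0833.

3.083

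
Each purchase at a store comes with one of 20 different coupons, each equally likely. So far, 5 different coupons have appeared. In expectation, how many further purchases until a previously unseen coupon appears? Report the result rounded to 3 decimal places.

The number of purchases until the next new coupon is geometric with success probability 15/20, so its mean is 20/15.
E = 20/15 = 1.3333.

1.333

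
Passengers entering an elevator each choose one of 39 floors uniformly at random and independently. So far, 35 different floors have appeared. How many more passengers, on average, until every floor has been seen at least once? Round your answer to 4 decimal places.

The wait to go from k to k+1 distinct floors is geometric with mean 39/(39-k).
Sum over k = 35,...,38: E = 39/4 + 39/3 + 39/2 + 39/1 = 81.25000.

81.2500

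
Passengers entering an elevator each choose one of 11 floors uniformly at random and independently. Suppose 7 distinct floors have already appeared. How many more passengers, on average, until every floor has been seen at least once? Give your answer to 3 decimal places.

22.917

From k distinct to k+1 distinct takes on average 11/(11-k) passengers.
Sum over k = 7,...,10: E = 11/4 + 11/3 + 11/2 + 11/1 = 22.9167.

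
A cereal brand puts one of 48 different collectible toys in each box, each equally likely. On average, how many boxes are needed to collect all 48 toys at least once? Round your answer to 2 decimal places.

214.02

After k distinct toys have appeared, the next box gives a new one with probability (48-k)/48, so the expected wait for the (k+1)-th is 48/(48-k).
E[T] = 48/48 + 48/47 + 48/46 + ... + 48/2 + 48/1 = 48·H_{48}.
H_{48} = 4.459, so E[T] = 214.022.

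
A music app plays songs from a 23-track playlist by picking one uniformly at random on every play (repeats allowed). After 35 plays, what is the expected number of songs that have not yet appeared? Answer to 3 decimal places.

For each song, P(unseen after 35) = (22/23)^35 = 0.2110.
By linearity of expectation, E[unseen] = 23·(22/23)^35 = 4.8534.

4.853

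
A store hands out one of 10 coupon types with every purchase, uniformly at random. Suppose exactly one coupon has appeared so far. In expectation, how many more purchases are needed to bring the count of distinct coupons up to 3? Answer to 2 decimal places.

The wait to go from k to k+1 distinct coupons is geometric with mean 10/(10-k).
Sum over k = 1,...,2: E = 10/9 + 10/8 = 2.361.

2.36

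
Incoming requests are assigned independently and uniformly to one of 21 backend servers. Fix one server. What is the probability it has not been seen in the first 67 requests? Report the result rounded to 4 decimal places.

0.0380

On each request the fixed server fails to appear with probability 20/21.
P(still missing after 67) = (20/21)^67 = 0.03805.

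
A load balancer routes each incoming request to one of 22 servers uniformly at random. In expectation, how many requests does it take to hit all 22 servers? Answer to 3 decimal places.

81.198

After k distinct servers have appeared, the next request gives a new one with probability (22-k)/22, so the expected wait for the (k+1)-th is 22/(22-k).
E[T] = 22/22 + 22/21 + 22/20 + ... + 22/2 + 22/1 = 22·H_{22}.
H_{22} = 3.6908, so E[T] = 81.1979.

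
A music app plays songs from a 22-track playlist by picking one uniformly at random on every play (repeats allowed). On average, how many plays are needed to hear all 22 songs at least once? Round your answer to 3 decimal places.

Split into phases: going from k distinct to k+1 distinct takes on average 22/(22-k) plays.
E[T] = 22/22 + 22/21 + 22/20 + ... + 22/2 + 22/1 = 22·H_{22}.
H_{22} = 3.6908, so E[T] = 81.1979.

81.198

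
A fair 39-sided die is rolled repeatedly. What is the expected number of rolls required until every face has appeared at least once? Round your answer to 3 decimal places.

165.888

Split into phases: going from k distinct to k+1 distinct takes on average 39/(39-k) rolls.
E[T] = 39/39 + 39/38 + 39/37 + ... + 39/2 + 39/1 = 39·H_{39}.
H_{39} = 4.2535, so E[T] = 165.8882.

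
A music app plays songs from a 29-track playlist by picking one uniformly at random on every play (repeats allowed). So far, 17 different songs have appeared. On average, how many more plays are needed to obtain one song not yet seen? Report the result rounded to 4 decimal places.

The number of plays until the next new song is geometric with success probability 12/29, so its mean is 29/12.
E = 29/12 = 2.41667.

2.4167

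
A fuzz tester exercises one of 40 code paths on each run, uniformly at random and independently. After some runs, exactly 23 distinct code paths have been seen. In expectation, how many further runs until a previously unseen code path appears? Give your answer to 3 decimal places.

2.353

The number of runs until the next new code path is geometric with success probability 17/40, so its mean is 40/17.
E = 40/17 = 2.3529.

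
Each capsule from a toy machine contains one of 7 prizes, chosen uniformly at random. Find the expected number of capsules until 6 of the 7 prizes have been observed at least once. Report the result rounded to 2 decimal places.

Going from k to k+1 distinct takes a geometric number of capsules with mean 7/(7-k).
Sum over k = 0,...,5: E = 7/7 + 7/6 + 7/5 + 7/4 + 7/3 + 7/2 = 11.150.

11.15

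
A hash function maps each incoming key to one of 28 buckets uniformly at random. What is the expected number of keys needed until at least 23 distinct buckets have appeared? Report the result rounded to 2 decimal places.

46.03

With k distinct buckets already seen, the next new one arrives after an expected 28/(28-k) keys.
Sum over k = 0,...,22: E = 28/28 + 28/27 + 28/26 + ... + 28/7 + 28/6 = 46.027.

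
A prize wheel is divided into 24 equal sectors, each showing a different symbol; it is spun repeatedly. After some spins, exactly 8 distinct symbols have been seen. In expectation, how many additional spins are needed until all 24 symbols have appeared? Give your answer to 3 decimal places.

With k distinct symbols already seen, the next new one takes an expected 24/(24-k) spins.
Sum over k = 8,...,23: E = 24/16 + 24/15 + 24/14 + ... + 24/2 + 24/1 = 81.1375.

81.137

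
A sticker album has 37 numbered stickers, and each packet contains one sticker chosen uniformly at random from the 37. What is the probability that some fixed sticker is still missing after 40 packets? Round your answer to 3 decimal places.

On each packet the fixed sticker fails to appear with probability 36/37.
P(still missing after 40) = (36/37)^40 = 0.3342.

0.334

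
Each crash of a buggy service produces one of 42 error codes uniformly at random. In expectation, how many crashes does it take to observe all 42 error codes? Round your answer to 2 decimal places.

181.72

After k distinct error codes have appeared, the next crash gives a new one with probability (42-k)/42, so the expected wait for the (k+1)-th is 42/(42-k).
E[T] = 42/42 + 42/41 + 42/40 + ... + 42/2 + 42/1 = 42·H_{42}.
H_{42} = 4.327, so E[T] = 181.723.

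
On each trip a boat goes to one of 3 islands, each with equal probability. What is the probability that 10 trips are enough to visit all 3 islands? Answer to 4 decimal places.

Let A_i be the event that island i is missing after 10 trips. By inclusion–exclusion on the A_i,
P(all seen) = Σ_{j=0}^{3} (-1)^j C(3,j)((3-j)/3)^10
= 1.00000 - 0.05202 + 0.00005 - 0.00000
= 0.94803.

0.9480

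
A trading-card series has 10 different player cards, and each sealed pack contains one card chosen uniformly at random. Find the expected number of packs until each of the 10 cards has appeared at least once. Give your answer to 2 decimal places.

Split into phases: going from k distinct to k+1 distinct takes on average 10/(10-k) packs.
E[T] = 10/10 + 10/9 + 10/8 + ... + 10/2 + 10/1 = 10·H_{10}.
H_{10} = 2.929, so E[T] = 29.290.

29.29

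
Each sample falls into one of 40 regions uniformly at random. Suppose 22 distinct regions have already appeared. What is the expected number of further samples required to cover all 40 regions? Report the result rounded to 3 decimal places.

139.804

The wait to go from k to k+1 distinct regions is geometric with mean 40/(40-k).
Sum over k = 22,...,39: E = 40/18 + 40/17 + 40/16 + ... + 40/2 + 40/1 = 139.8043.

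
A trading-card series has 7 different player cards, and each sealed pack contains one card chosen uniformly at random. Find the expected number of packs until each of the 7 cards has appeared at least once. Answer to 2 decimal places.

Split into phases: going from k distinct to k+1 distinct takes on average 7/(7-k) packs.
E[T] = 7/7 + 7/6 + 7/5 + ... + 7/2 + 7/1 = 7·H_{7}.
H_{7} = 2.593, so E[T] = 18.150.

18.15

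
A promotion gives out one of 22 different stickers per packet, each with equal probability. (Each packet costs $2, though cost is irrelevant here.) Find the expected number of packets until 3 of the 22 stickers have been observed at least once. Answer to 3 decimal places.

With k distinct stickers already seen, the next new one arrives after an expected 22/(22-k) packets.
Sum over k = 0,...,2: E = 22/22 + 22/21 + 22/20 = 3.1476.

3.148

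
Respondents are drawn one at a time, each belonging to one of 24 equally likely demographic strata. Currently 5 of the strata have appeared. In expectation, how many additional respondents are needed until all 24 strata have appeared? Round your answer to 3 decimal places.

The wait to go from k to k+1 distinct strata is geometric with mean 24/(24-k).
Sum over k = 5,...,23: E = 24/19 + 24/18 + 24/17 + ... + 24/2 + 24/1 = 85.1458.

85.146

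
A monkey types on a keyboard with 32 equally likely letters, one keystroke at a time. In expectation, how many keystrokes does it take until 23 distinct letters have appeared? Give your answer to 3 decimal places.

With k distinct letters already seen, the next new one arrives after an expected 32/(32-k) keystrokes.
Sum over k = 0,...,22: E = 32/32 + 32/31 + 32/30 + ... + 32/11 + 32/10 = 39.3449.

39.345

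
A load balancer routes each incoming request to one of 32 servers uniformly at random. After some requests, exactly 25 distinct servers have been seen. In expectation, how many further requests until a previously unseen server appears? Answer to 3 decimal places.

The number of requests until the next new server is geometric with success probability 7/32, so its mean is 32/7.
E = 32/7 = 4.5714.

4.571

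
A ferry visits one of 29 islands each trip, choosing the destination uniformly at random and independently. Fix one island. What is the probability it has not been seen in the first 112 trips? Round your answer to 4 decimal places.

On each trip the fixed island fails to appear with probability 28/29.
P(still missing after 112) = (28/29)^112 = 0.01964.

0.0196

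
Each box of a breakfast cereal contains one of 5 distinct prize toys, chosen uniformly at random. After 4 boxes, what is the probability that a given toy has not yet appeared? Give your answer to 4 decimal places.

On each box the fixed toy fails to appear with probability 4/5.
P(still missing after 4) = (4/5)^4 = 0.40960.

0.4096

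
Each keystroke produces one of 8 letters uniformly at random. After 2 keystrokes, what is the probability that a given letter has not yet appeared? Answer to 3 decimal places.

0.766

Each keystroke misses the fixed letter with probability (8-1)/8 = 7/8, independently.
P(still missing after 2) = (7/8)^2 = 0.7656.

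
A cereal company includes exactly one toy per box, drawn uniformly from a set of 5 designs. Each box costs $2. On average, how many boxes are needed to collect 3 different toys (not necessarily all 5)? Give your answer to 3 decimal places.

Going from k to k+1 distinct takes a geometric number of boxes with mean 5/(5-k).
Sum over k = 0,...,2: E = 5/5 + 5/4 + 5/3 = 3.9167.

3.917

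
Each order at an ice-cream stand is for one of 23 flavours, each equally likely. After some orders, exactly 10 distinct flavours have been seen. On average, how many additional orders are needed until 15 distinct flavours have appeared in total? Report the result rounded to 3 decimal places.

10.632

With k distinct flavours already seen, the next new one takes an expected 23/(23-k) orders.
Sum over k = 10,...,14: E = 23/13 + 23/12 + 23/11 + 23/10 + 23/9 = 10.6324.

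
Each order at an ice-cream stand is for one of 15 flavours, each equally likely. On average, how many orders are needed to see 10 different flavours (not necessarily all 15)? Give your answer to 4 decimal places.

Going from k to k+1 distinct takes a geometric number of orders with mean 15/(15-k).
Sum over k = 0,...,9: E = 15/15 + 15/14 + 15/13 + ... + 15/7 + 15/6 = 15.52343.

15.5234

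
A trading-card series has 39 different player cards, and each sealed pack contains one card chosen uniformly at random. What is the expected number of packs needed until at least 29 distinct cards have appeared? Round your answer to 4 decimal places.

Going from k to k+1 distinct takes a geometric number of packs with mean 39/(39-k).
Sum over k = 0,...,28: E = 39/39 + 39/38 + 39/37 + ... + 39/12 + 39/11 = 51.65842.

51.6584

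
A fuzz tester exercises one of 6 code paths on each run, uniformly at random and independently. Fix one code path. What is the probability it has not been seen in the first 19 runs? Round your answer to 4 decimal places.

On each run the fixed code path fails to appear with probability 5/6.
P(still missing after 19) = (5/6)^19 = 0.03130.

0.0313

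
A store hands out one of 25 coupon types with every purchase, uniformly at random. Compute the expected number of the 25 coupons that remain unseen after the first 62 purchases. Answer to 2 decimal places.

1.99

For each coupon, P(unseen after 62) = (24/25)^62 = 0.080.
By linearity of expectation, E[unseen] = 25·(24/25)^62 = 1.990.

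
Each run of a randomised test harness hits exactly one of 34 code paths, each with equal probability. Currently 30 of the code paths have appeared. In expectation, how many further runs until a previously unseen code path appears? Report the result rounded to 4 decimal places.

8.5000

Each run yields a new code path with probability (34-30)/34 = 4/34, so the wait is geometric with mean 34/4.
E = 34/4 = 8.50000.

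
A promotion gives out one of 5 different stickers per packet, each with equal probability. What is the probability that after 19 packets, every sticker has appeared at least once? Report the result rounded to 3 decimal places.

0.929

By inclusion–exclusion over which stickers are missing,
P(all seen) = Σ_{j=0}^{5} (-1)^j C(5,j)((5-j)/5)^19
= 1.0000 - 0.0721 + 0.0006 - 0.0000 + 0.0000 - 0.0000
= 0.9286.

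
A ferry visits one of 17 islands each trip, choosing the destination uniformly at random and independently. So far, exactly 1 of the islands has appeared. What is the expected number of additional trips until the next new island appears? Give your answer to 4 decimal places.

Each trip yields a new island with probability (17-1)/17 = 16/17, so the wait is geometric with mean 17/16.
E = 17/16 = 1.06250.

1.0625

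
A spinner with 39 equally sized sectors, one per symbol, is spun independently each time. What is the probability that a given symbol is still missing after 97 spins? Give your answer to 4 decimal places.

0.0805

On each spin the fixed symbol fails to appear with probability 38/39.
P(still missing after 97) = (38/39)^97 = 0.08049.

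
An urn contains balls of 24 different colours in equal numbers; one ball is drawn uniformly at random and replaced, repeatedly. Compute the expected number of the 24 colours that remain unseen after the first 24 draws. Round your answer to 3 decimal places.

8.642

For each colour, P(unseen after 24) = (23/24)^24 = 0.3601.
By linearity of expectation, E[unseen] = 24·(23/24)^24 = 8.6419.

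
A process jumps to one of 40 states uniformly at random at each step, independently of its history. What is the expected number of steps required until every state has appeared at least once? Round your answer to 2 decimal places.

After k distinct states have appeared, the next step gives a new one with probability (40-k)/40, so the expected wait for the (k+1)-th is 40/(40-k).
E[T] = 40/40 + 40/39 + 40/38 + ... + 40/2 + 40/1 = 40·H_{40}.
H_{40} = 4.279, so E[T] = 171.142.

171.14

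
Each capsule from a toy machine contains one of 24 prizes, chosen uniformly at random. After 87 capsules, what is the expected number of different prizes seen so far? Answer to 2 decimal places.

For each prize, P(seen in 87 capsules) = 1 - (23/24)^87 = 0.975.
By linearity of expectation, E[distinct seen] = 24·(1 - (23/24)^87) = 23.408.

23.41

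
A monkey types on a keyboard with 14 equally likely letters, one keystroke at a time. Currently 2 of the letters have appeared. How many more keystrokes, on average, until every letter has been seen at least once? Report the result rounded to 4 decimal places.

The wait to go from k to k+1 distinct letters is geometric with mean 14/(14-k).
Sum over k = 2,...,13: E = 14/12 + 14/11 + 14/10 + ... + 14/2 + 14/1 = 43.44495.

43.4449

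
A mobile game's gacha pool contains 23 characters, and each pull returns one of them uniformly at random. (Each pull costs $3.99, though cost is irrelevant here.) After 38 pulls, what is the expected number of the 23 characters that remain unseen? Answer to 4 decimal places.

For each character, P(unseen after 38) = (22/23)^38 = 0.18467.
By linearity of expectation, E[unseen] = 23·(22/23)^38 = 4.24749.

4.2475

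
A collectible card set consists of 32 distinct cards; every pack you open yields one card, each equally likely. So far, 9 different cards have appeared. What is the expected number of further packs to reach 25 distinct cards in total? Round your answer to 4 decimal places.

36.5259

The wait to go from k to k+1 distinct cards is geometric with mean 32/(32-k).
Sum over k = 9,...,24: E = 32/23 + 32/22 + 32/21 + ... + 32/9 + 32/8 = 36.52590.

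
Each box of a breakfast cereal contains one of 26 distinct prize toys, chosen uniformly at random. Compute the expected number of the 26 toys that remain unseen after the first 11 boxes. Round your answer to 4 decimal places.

16.8891

For each toy, P(unseen after 11) = (25/26)^11 = 0.64958.
By linearity of expectation, E[unseen] = 26·(25/26)^11 = 16.88910.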